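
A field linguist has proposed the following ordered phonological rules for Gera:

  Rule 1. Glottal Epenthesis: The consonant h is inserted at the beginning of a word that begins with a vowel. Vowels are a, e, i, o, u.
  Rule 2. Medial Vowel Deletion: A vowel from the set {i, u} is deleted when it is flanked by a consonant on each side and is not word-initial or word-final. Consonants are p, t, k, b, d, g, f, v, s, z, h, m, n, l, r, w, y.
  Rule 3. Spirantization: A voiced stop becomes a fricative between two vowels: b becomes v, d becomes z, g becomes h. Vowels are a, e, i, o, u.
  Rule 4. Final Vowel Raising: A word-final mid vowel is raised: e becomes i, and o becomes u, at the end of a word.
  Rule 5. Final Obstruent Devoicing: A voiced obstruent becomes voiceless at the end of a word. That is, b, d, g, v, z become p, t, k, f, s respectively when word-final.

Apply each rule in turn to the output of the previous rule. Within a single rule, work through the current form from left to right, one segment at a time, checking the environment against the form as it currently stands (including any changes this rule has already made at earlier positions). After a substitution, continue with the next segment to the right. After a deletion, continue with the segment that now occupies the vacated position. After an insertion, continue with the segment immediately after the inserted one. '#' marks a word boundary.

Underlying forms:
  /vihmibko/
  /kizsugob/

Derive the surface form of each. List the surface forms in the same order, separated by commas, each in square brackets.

[vhmbku], [kzsgop]

/vihmibko/:
  Rule 1 Glottal Epenthesis: no change — [vihmibko]
  Rule 2 Medial Vowel Deletion: [vihmibko] → [vhmbko]
  Rule 3 Spirantization: no change — [vhmbko]
  Rule 4 Final Vowel Raising: [vhmbko] → [vhmbku]
  Rule 5 Final Obstruent Devoicing: no change — [vhmbku]
/kizsugob/:
  Rule 1 Glottal Epenthesis: no change — [kizsugob]
  Rule 2 Medial Vowel Deletion: [kizsugob] → [kzsgob]
  Rule 3 Spirantization: no change — [kzsgob]
  Rule 4 Final Vowel Raising: no change — [kzsgob]
  Rule 5 Final Obstruent Devoicing: [kzsgob] → [kzsgop]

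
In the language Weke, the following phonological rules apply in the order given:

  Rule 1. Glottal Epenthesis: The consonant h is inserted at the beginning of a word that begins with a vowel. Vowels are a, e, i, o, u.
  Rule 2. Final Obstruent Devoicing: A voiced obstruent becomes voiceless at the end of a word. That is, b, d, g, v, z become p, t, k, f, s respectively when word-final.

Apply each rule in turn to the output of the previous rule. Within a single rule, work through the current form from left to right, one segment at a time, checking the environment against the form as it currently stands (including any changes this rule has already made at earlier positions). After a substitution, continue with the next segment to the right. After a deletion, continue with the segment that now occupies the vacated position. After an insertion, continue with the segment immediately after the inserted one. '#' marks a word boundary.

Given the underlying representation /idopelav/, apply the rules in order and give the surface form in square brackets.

Rule 1 Glottal Epenthesis: [idopelav] → [hidopelav]
Rule 2 Final Obstruent Devoicing: [hidopelav] → [hidopelaf]

[hidopelaf]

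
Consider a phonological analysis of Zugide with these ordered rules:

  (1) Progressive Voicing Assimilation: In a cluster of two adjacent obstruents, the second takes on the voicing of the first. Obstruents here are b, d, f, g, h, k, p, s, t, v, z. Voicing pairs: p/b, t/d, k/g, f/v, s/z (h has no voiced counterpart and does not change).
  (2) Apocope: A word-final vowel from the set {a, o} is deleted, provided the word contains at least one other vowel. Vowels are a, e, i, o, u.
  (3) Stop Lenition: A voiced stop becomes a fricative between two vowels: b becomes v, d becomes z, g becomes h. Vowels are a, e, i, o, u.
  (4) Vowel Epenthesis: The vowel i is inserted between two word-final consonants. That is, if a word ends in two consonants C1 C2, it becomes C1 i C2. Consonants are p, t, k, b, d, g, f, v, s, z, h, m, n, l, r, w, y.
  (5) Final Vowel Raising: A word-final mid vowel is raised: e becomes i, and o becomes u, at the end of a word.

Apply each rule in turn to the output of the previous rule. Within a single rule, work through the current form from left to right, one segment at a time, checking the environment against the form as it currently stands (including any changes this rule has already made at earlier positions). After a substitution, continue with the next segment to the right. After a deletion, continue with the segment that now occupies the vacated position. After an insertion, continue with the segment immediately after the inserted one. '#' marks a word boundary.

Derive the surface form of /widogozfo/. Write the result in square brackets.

(1) Progressive Voicing Assimilation: [widogozfo] → [widogozvo]
(2) Apocope: [widogozvo] → [widogozv]
(3) Stop Lenition: [widogozv] → [wizohozv]
(4) Vowel Epenthesis: [wizohozv] → [wizohoziv]
(5) Final Vowel Raising: no change — [wizohoziv]

[wizohoziv]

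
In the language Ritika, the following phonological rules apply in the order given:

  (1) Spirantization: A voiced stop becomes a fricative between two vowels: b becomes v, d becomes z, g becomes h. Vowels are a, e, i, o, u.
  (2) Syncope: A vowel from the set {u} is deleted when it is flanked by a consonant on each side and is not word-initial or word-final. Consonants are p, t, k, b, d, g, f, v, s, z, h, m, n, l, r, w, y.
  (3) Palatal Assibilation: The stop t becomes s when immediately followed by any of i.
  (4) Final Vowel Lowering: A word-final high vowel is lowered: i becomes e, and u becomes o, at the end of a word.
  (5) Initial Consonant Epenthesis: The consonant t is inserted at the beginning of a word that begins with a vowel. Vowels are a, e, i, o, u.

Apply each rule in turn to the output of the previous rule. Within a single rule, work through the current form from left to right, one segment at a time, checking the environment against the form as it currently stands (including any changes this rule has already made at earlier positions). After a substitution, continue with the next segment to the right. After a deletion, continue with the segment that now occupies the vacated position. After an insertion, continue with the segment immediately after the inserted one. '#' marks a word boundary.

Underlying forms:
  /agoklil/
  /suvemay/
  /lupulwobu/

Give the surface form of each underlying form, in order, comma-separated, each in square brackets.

/agoklil/:
  (1) Spirantization: [agoklil] → [ahoklil]
  (2) Syncope: no change — [ahoklil]
  (3) Palatal Assibilation: no change — [ahoklil]
  (4) Final Vowel Lowering: no change — [ahoklil]
  (5) Initial Consonant Epenthesis: [ahoklil] → [tahoklil]
/suvemay/:
  (1) Spirantization: no change — [suvemay]
  (2) Syncope: [suvemay] → [svemay]
  (3) Palatal Assibilation: no change — [svemay]
  (4) Final Vowel Lowering: no change — [svemay]
  (5) Initial Consonant Epenthesis: no change — [svemay]
/lupulwobu/:
  (1) Spirantization: [lupulwobu] → [lupulwovu]
  (2) Syncope: [lupulwovu] → [lplwovu]
  (3) Palatal Assibilation: no change — [lplwovu]
  (4) Final Vowel Lowering: [lplwovu] → [lplwovo]
  (5) Initial Consonant Epenthesis: no change — [lplwovo]

[tahoklil], [svemay], [lplwovo]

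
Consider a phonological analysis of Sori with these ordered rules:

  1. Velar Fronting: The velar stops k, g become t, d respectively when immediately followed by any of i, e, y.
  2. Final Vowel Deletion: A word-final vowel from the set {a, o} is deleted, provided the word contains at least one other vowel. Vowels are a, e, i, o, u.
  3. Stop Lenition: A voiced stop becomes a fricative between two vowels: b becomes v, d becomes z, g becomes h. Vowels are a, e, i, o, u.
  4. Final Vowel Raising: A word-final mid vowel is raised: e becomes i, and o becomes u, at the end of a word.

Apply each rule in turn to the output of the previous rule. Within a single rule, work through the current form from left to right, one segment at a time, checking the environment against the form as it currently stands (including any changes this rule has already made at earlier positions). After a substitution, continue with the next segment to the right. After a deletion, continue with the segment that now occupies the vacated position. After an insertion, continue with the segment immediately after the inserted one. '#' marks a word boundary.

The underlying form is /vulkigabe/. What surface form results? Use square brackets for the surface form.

[vultihavi]

1 Velar Fronting: [vulkigabe] → [vultigabe]
2 Final Vowel Deletion: no change — [vultigabe]
3 Stop Lenition: [vultigabe] → [vultihave]
4 Final Vowel Raising: [vultihave] → [vultihavi]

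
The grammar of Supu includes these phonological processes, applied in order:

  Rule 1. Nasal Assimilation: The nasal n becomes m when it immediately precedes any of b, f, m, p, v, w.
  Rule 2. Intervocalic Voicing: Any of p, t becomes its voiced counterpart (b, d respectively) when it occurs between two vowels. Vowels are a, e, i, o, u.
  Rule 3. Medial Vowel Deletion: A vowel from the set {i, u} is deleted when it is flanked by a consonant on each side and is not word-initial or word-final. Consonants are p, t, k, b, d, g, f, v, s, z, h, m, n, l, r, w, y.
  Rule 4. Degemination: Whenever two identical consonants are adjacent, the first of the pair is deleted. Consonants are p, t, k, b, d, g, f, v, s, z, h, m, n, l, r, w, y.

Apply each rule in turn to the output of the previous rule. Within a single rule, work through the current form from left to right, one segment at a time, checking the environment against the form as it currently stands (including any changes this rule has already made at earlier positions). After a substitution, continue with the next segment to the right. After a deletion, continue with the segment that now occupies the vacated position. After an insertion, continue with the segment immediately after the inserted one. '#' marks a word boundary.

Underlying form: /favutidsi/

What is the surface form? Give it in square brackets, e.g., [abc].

Rule 1 Nasal Assimilation: no change — [favutidsi]
Rule 2 Intervocalic Voicing: [favutidsi] → [favudidsi]
Rule 3 Medial Vowel Deletion: [favudidsi] → [favddsi]
Rule 4 Degemination: [favddsi] → [favdsi]

[favdsi]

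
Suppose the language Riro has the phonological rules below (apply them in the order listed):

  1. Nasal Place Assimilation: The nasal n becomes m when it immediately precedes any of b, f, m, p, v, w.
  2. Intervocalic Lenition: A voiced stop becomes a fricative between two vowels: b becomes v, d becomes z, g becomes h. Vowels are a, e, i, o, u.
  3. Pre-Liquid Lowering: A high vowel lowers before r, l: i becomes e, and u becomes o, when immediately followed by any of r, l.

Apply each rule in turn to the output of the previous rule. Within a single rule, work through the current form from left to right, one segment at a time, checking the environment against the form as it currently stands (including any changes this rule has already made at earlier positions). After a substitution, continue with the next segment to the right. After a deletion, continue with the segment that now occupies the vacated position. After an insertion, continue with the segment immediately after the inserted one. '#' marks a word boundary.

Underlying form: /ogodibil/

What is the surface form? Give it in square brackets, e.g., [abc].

1 Nasal Place Assimilation: no change — [ogodibil]
2 Intervocalic Lenition: [ogodibil] → [ohozivil]
3 Pre-Liquid Lowering: [ohozivil] → [ohozivel]

[ohozivel]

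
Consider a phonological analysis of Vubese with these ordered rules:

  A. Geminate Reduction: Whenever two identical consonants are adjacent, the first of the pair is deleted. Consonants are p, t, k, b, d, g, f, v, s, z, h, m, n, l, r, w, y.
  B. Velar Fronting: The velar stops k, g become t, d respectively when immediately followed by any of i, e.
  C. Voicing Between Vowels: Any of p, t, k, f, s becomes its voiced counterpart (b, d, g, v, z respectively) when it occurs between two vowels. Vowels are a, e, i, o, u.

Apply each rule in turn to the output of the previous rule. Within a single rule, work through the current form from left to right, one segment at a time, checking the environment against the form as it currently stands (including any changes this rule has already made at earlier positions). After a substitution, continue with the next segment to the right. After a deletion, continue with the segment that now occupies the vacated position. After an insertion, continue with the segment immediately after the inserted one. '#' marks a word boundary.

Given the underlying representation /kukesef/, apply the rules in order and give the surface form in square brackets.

[kudezef]

A Geminate Reduction: no change — [kukesef]
B Velar Fronting: [kukesef] → [kutesef]
C Voicing Between Vowels: [kutesef] → [kudezef]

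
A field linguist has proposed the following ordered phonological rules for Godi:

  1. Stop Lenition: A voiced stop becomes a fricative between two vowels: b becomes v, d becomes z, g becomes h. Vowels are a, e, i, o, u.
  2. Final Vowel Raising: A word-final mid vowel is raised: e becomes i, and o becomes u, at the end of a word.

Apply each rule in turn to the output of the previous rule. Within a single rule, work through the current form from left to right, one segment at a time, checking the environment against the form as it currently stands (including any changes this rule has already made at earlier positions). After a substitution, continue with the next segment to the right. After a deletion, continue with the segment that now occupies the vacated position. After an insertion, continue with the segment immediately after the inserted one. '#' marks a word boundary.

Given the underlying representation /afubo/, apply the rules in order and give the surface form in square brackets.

1 Stop Lenition: [afubo] → [afuvo]
2 Final Vowel Raising: [afuvo] → [afuvu]

[afuvu]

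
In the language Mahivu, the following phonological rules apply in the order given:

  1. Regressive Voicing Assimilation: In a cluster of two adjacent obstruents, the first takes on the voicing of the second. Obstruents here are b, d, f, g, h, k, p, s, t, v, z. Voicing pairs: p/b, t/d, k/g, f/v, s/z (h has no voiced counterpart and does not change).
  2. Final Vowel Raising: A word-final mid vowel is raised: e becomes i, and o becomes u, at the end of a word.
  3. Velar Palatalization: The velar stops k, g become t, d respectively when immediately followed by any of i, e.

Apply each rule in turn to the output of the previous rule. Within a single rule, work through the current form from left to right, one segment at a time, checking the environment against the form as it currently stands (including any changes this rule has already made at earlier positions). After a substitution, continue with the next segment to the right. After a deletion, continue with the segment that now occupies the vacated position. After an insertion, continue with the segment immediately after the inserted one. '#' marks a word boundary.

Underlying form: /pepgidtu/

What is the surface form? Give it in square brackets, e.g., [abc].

[pebdittu]

1 Regressive Voicing Assimilation: [pepgidtu] → [pebgittu]
2 Final Vowel Raising: no change — [pebgittu]
3 Velar Palatalization: [pebgittu] → [pebdittu]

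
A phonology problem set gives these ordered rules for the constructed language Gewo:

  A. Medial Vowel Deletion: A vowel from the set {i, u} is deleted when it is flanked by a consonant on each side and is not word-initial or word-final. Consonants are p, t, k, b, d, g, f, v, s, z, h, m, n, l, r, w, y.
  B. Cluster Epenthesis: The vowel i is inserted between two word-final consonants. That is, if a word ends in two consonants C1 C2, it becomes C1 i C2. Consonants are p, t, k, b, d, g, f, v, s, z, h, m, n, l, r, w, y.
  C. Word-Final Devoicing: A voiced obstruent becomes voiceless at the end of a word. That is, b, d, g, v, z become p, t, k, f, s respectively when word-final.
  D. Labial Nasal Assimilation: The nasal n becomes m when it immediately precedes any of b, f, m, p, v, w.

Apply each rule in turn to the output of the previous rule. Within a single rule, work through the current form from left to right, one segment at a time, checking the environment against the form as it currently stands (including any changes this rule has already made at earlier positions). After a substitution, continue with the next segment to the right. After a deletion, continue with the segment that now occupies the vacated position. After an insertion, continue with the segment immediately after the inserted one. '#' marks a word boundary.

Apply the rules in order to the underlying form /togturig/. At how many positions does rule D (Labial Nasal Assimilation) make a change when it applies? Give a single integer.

A Medial Vowel Deletion: [togturig] → [togtrg]
B Cluster Epenthesis: [togtrg] → [togtrig]
C Word-Final Devoicing: [togtrig] → [togtrik]
D Labial Nasal Assimilation: no change — [togtrik]
Rule D changed 0 position(s).

0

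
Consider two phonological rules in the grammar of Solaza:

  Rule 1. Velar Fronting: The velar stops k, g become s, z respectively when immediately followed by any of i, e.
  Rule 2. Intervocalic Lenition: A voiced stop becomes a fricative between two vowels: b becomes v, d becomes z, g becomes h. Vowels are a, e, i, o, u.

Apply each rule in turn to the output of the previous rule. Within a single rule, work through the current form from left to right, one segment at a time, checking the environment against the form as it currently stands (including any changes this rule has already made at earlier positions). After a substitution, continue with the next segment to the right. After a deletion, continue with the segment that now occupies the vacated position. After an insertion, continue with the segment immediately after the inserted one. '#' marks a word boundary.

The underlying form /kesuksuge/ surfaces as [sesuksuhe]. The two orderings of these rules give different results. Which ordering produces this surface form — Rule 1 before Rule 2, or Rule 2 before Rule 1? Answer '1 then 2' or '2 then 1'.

Order 1 then 2:
  1 Velar Fronting: [kesuksuge] → [sesuksuze]
  2 Intervocalic Lenition: no change — [sesuksuze]
  result: [sesuksuze]
Order 2 then 1:
  2 Intervocalic Lenition: [kesuksuge] → [kesuksuhe]
  1 Velar Fronting: [kesuksuhe] → [sesuksuhe]
  result: [sesuksuhe]

2 then 1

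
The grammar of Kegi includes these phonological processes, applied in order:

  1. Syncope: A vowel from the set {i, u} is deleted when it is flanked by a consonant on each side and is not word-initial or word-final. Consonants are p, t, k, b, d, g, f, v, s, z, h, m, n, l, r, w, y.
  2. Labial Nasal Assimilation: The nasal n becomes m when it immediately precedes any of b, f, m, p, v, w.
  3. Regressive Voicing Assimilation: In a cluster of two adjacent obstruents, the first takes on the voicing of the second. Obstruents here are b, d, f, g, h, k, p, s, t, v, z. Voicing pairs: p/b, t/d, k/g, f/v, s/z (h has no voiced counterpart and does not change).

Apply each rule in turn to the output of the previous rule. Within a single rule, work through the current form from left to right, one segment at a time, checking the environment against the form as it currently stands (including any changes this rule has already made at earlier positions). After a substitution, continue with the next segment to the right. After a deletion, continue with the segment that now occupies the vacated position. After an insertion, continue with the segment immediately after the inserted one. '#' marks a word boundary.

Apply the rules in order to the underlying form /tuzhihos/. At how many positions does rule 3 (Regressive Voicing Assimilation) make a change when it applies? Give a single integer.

1 Syncope: [tuzhihos] → [tzhhos]
2 Labial Nasal Assimilation: no change — [tzhhos]
3 Regressive Voicing Assimilation: [tzhhos] → [dshhos]
Rule 3 changed 2 position(s).

2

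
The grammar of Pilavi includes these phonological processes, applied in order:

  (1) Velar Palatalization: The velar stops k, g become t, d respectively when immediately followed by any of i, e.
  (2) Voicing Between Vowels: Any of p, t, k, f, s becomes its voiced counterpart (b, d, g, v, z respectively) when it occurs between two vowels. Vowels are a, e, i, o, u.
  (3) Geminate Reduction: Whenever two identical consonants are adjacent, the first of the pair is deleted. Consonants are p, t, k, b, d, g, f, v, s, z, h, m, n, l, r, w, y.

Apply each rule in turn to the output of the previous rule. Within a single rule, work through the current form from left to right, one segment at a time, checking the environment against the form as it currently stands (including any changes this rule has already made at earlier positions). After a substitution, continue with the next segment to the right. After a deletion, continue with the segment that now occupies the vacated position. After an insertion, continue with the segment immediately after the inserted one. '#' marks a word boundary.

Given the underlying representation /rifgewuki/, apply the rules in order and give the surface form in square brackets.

[rifdewudi]

(1) Velar Palatalization: [rifgewuki] → [rifdewuti]
(2) Voicing Between Vowels: [rifdewuti] → [rifdewudi]
(3) Geminate Reduction: no change — [rifdewudi]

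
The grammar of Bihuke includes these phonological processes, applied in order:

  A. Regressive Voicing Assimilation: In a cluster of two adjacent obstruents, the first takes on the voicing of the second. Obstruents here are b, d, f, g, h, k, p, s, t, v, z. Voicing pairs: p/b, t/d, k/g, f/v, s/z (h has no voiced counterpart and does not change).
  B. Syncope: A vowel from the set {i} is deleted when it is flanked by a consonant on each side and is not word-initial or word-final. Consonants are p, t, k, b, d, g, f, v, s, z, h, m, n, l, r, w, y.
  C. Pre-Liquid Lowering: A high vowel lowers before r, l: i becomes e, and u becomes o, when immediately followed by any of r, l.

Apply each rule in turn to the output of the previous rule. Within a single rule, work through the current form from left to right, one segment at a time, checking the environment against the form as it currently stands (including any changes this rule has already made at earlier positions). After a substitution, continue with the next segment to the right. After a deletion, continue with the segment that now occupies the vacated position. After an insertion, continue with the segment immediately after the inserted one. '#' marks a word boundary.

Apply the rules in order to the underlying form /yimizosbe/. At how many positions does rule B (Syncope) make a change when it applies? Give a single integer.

A Regressive Voicing Assimilation: [yimizosbe] → [yimizozbe]
B Syncope: [yimizozbe] → [ymzozbe]
C Pre-Liquid Lowering: no change — [ymzozbe]
Rule B changed 2 position(s).

2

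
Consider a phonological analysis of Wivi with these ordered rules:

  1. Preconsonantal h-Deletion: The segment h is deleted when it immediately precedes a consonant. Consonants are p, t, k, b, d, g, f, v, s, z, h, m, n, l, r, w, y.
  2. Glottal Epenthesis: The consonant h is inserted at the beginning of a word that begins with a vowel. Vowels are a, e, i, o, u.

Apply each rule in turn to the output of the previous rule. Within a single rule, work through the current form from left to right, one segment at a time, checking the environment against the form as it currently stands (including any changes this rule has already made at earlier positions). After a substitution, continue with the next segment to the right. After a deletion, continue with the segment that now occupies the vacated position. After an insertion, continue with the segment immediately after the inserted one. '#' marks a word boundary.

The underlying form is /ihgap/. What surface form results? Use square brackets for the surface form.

1 Preconsonantal h-Deletion: [ihgap] → [igap]
2 Glottal Epenthesis: [igap] → [higap]

[higap]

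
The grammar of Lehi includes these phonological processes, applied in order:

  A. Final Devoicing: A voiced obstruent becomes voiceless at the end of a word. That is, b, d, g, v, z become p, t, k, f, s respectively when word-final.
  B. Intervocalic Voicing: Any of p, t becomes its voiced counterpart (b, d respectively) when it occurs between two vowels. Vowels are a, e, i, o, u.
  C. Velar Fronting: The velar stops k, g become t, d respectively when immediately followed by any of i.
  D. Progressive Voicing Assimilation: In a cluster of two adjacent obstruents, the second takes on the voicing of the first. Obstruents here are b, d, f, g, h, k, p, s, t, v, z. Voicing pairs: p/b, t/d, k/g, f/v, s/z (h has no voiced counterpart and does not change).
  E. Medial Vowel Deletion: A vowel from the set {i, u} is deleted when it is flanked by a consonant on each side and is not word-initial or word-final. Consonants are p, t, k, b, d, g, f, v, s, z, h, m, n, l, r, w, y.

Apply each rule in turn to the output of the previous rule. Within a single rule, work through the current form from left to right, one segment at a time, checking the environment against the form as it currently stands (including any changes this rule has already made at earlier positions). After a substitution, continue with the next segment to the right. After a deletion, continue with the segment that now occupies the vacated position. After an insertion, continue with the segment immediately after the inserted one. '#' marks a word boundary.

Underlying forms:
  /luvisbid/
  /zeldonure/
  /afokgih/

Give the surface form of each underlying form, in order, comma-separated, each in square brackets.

/luvisbid/:
  A Final Devoicing: [luvisbid] → [luvisbit]
  B Intervocalic Voicing: no change — [luvisbit]
  C Velar Fronting: no change — [luvisbit]
  D Progressive Voicing Assimilation: [luvisbit] → [luvispit]
  E Medial Vowel Deletion: [luvispit] → [lvspt]
/zeldonure/:
  A Final Devoicing: no change — [zeldonure]
  B Intervocalic Voicing: no change — [zeldonure]
  C Velar Fronting: no change — [zeldonure]
  D Progressive Voicing Assimilation: no change — [zeldonure]
  E Medial Vowel Deletion: [zeldonure] → [zeldonre]
/afokgih/:
  A Final Devoicing: no change — [afokgih]
  B Intervocalic Voicing: no change — [afokgih]
  C Velar Fronting: [afokgih] → [afokdih]
  D Progressive Voicing Assimilation: [afokdih] → [afoktih]
  E Medial Vowel Deletion: [afoktih] → [afokth]

[lvspt], [zeldonre], [afokth]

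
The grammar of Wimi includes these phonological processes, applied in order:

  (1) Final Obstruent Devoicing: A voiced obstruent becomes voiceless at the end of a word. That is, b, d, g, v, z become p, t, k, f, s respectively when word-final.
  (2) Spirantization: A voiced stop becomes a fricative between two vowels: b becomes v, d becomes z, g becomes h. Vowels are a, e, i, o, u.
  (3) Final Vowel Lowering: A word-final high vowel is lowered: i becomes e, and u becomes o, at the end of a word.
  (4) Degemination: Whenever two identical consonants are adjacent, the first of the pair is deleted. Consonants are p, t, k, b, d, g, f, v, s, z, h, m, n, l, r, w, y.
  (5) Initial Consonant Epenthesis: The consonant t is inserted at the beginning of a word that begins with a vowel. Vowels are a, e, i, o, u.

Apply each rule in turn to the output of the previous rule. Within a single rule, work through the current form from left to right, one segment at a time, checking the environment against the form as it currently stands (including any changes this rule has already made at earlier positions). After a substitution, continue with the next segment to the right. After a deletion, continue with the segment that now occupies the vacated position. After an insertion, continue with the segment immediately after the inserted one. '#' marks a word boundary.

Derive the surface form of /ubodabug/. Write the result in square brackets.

(1) Final Obstruent Devoicing: [ubodabug] → [ubodabuk]
(2) Spirantization: [ubodabuk] → [uvozavuk]
(3) Final Vowel Lowering: no change — [uvozavuk]
(4) Degemination: no change — [uvozavuk]
(5) Initial Consonant Epenthesis: [uvozavuk] → [tuvozavuk]

[tuvozavuk]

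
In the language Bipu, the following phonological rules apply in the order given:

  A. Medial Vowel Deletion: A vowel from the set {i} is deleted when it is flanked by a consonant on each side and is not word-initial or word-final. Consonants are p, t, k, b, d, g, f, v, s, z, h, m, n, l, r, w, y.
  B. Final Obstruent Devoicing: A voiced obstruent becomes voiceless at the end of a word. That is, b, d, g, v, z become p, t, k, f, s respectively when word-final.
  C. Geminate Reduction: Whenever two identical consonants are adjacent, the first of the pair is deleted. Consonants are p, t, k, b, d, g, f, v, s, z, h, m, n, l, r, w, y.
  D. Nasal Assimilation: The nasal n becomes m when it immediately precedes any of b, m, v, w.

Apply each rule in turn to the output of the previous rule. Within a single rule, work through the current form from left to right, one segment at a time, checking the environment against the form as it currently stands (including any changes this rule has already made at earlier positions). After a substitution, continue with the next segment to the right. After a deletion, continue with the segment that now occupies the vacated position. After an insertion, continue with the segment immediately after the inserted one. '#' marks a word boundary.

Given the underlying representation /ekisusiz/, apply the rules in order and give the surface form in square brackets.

[eksus]

A Medial Vowel Deletion: [ekisusiz] → [eksusz]
B Final Obstruent Devoicing: [eksusz] → [eksuss]
C Geminate Reduction: [eksuss] → [eksus]
D Nasal Assimilation: no change — [eksus]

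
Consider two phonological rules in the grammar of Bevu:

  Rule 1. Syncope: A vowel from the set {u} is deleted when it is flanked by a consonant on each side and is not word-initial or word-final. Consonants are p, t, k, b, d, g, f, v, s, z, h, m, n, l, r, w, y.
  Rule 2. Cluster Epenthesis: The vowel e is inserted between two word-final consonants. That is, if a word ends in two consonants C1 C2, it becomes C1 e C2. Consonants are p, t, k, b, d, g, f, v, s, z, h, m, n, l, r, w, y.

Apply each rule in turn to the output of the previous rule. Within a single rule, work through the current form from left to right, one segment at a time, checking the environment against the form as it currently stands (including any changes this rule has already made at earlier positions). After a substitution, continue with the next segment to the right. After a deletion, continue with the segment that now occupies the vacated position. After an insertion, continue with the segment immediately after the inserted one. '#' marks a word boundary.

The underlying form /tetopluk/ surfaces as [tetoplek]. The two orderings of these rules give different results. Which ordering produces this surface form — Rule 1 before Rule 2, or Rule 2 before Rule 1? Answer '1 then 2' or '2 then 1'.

Order 1 then 2:
  1 Syncope: [tetopluk] → [tetoplk]
  2 Cluster Epenthesis: [tetoplk] → [tetoplek]
  result: [tetoplek]
Order 2 then 1:
  2 Cluster Epenthesis: no change — [tetopluk]
  1 Syncope: [tetopluk] → [tetoplk]
  result: [tetoplk]

1 then 2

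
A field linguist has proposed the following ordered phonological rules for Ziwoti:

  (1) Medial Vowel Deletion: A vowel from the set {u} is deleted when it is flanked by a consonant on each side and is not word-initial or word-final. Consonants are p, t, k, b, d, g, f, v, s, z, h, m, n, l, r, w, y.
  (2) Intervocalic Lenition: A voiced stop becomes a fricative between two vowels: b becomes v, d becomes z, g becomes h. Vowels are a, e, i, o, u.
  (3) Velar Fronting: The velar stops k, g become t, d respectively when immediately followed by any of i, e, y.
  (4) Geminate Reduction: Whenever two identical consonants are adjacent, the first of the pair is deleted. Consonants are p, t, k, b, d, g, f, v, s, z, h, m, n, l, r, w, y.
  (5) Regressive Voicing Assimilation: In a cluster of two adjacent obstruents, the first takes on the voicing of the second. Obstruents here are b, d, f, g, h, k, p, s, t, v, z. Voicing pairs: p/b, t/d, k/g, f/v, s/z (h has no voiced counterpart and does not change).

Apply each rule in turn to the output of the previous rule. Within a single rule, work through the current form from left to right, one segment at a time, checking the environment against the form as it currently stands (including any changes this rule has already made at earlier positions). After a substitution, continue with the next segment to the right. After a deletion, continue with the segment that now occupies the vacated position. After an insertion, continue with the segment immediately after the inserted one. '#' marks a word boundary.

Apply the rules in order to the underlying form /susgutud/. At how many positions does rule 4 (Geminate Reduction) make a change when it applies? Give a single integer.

1

(1) Medial Vowel Deletion: [susgutud] → [ssgtd]
(2) Intervocalic Lenition: no change — [ssgtd]
(3) Velar Fronting: no change — [ssgtd]
(4) Geminate Reduction: [ssgtd] → [sgtd]
(5) Regressive Voicing Assimilation: [sgtd] → [zkdd]
Rule 4 changed 1 position(s).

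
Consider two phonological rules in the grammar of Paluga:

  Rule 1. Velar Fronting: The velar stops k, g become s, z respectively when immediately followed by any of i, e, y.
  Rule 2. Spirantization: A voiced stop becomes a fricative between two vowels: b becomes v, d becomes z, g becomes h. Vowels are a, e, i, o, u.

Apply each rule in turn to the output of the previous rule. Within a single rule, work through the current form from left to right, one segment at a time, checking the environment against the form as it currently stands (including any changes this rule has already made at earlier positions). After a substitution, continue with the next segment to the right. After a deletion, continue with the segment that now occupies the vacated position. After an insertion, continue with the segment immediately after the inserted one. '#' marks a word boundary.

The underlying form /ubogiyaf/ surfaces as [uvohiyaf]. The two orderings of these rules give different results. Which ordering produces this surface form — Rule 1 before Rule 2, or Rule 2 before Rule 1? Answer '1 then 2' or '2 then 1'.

2 then 1

Order 1 then 2:
  1 Velar Fronting: [ubogiyaf] → [uboziyaf]
  2 Spirantization: [uboziyaf] → [uvoziyaf]
  result: [uvoziyaf]
Order 2 then 1:
  2 Spirantization: [ubogiyaf] → [uvohiyaf]
  1 Velar Fronting: no change — [uvohiyaf]
  result: [uvohiyaf]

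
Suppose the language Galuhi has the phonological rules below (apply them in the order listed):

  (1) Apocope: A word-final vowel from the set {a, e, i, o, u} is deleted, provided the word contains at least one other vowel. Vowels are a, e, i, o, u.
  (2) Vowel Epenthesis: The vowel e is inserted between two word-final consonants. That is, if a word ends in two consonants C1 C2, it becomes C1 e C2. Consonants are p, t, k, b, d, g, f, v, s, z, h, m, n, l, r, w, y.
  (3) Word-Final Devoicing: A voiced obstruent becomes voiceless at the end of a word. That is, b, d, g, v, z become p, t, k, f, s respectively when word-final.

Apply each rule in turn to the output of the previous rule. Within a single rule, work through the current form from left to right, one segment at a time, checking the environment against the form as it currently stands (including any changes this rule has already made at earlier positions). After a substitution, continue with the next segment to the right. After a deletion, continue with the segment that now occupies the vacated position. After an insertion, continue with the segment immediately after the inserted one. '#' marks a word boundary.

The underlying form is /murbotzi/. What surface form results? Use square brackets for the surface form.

[murbotes]

(1) Apocope: [murbotzi] → [murbotz]
(2) Vowel Epenthesis: [murbotz] → [murbotez]
(3) Word-Final Devoicing: [murbotez] → [murbotes]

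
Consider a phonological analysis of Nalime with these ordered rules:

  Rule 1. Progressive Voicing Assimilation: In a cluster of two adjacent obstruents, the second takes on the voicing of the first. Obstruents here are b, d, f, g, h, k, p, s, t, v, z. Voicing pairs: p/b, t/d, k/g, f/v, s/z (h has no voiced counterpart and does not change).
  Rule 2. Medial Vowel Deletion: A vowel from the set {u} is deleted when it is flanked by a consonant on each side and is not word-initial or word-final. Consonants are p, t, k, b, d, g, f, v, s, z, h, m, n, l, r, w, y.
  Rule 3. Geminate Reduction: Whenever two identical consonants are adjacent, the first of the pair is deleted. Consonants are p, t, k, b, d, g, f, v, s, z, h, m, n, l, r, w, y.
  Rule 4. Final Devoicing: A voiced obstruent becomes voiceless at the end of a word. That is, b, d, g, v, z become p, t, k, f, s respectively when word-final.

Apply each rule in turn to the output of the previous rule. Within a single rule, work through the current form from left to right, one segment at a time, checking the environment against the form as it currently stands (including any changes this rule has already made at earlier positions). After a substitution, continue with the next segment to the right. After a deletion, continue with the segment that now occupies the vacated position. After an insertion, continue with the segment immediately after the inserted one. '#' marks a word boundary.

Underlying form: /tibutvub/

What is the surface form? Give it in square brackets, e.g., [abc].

[tibtfp]

Rule 1 Progressive Voicing Assimilation: [tibutvub] → [tibutfub]
Rule 2 Medial Vowel Deletion: [tibutfub] → [tibtfb]
Rule 3 Geminate Reduction: no change — [tibtfb]
Rule 4 Final Devoicing: [tibtfb] → [tibtfp]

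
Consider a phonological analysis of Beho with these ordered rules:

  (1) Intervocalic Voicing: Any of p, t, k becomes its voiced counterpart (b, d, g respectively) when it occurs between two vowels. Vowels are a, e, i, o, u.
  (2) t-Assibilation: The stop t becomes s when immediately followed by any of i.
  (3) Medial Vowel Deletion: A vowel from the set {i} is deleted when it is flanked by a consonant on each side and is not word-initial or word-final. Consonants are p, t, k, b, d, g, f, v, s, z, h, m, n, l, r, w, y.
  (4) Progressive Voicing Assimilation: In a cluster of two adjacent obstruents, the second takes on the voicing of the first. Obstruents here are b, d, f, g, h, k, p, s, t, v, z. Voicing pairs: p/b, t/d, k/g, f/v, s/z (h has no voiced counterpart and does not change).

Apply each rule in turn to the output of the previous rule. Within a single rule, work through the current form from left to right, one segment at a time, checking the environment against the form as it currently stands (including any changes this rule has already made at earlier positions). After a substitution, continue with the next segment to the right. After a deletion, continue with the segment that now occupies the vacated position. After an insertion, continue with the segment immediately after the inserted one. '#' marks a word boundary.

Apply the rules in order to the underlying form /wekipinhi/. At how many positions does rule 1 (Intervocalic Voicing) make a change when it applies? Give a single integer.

(1) Intervocalic Voicing: [wekipinhi] → [wegibinhi]
(2) t-Assibilation: no change — [wegibinhi]
(3) Medial Vowel Deletion: [wegibinhi] → [wegbnhi]
(4) Progressive Voicing Assimilation: no change — [wegbnhi]
Rule 1 changed 2 position(s).

2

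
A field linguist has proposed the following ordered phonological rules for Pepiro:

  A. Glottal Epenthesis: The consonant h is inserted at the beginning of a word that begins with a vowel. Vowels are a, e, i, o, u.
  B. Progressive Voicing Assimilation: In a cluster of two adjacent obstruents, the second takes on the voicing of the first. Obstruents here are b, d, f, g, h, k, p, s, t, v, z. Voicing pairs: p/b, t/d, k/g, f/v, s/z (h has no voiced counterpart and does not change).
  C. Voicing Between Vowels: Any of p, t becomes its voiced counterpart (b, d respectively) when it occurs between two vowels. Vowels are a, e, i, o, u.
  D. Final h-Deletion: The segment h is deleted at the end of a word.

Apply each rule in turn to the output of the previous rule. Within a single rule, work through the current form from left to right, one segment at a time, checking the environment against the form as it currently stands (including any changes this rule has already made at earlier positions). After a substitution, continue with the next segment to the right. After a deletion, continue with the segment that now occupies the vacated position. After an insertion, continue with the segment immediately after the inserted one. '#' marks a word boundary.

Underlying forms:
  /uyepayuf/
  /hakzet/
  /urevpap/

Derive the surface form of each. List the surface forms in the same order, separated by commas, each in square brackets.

/uyepayuf/:
  A Glottal Epenthesis: [uyepayuf] → [huyepayuf]
  B Progressive Voicing Assimilation: no change — [huyepayuf]
  C Voicing Between Vowels: [huyepayuf] → [huyebayuf]
  D Final h-Deletion: no change — [huyebayuf]
/hakzet/:
  A Glottal Epenthesis: no change — [hakzet]
  B Progressive Voicing Assimilation: [hakzet] → [hakset]
  C Voicing Between Vowels: no change — [hakset]
  D Final h-Deletion: no change — [hakset]
/urevpap/:
  A Glottal Epenthesis: [urevpap] → [hurevpap]
  B Progressive Voicing Assimilation: [hurevpap] → [hurevbap]
  C Voicing Between Vowels: no change — [hurevbap]
  D Final h-Deletion: no change — [hurevbap]

[huyebayuf], [hakset], [hurevbap]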